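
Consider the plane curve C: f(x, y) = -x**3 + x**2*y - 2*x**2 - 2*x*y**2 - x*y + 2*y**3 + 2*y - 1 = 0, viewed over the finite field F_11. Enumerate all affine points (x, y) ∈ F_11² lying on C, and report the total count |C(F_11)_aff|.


Affine F_11-points: {(3, 3), (4, 10), (5, 0), (5, 5), (6, 7)}; count = 5.

For each of the 121 pairs (x, y) ∈ F_11², evaluate f(x, y) mod 11. Record the zeros.
  x = 0: [0↦10, 1↦3, 2↦8, 3↦4, 4↦3, 5↦6, 6↦3, 7↦6, 8↦5, 9↦1, 10↦6]  zeros at y ∈ ∅
  x = 1: [0↦7, 1↦9, 2↦8, 3↦5, 4↦1, 5↦8, 6↦5, 7↦4, 8↦6, 9↦1, 10↦1]  zeros at y ∈ ∅
  x = 2: [0↦5, 1↦7, 2↦2, 3↦2, 4↦8, 5↦10, 6↦9, 7↦6, 8↦2, 9↦9, 10↦6]  zeros at y ∈ ∅
  x = 3: [0↦9, 1↦2, 2↦6, 3↦0, 4↦7, 5↦6, 6↦9, 7↦6, 8↦9, 9↦8, 10↦4]  zeros at y ∈ {3}
  x = 4: [0↦2, 1↦10, 2↦3, 3↦4, 4↦3, 5↦1, 6↦10, 7↦9, 8↦10, 9↦3, 10↦0]  zeros at y ∈ {10}
  x = 5: [0↦0, 1↦3, 2↦9, 3↦8, 4↦1, 5↦0, 6↦6, 7↦9, 8↦10, 9↦10, 10↦10]  zeros at y ∈ {0, 5}
  x = 6: [0↦8, 1↦8, 2↦7, 3↦6, 4↦6, 5↦8, 6↦2, 7↦0, 8↦3, 9↦1, 10↦6]  zeros at y ∈ {7}
  x = 7: [0↦9, 1↦8, 2↦2, 3↦3, 4↦1, 5↦8, 6↦3, 7↦9, 8↦5, 9↦3, 10↦4]  zeros at y ∈ ∅
  x = 8: [0↦8, 1↦8, 2↦10, 3↦4, 4↦2, 5↦5, 6↦3, 7↦8, 8↦10, 9↦10, 10↦9]  zeros at y ∈ ∅
  x = 9: [0↦10, 1↦2, 2↦3, 3↦3, 4↦3, 5↦4, 6↦7, 7↦2, 8↦1, 9↦5, 10↦4]  zeros at y ∈ ∅
  x = 10: [0↦9, 1↦6, 2↦8, 3↦5, 4↦9, 5↦10, 6↦9, 7↦7, 8↦5, 9↦4, 10↦5]  zeros at y ∈ ∅
Collecting zeros: affine points = {(3, 3), (4, 10), (5, 0), (5, 5), (6, 7)}.
Total count |C(F_11)_aff| = 5.


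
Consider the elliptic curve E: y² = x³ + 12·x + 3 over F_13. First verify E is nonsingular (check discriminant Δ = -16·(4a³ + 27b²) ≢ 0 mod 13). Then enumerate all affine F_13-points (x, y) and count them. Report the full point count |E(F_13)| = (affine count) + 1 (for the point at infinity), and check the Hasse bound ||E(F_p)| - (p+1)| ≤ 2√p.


Affine points = {(0, 4), (0, 9), (1, 4), (1, 9), (2, 3), (2, 10), (3, 1), (3, 12), (7, 1), (7, 12), (8, 0), (11, 6), (11, 7), (12, 4), (12, 9)}; affine count = 15; |E(F_13)| = 16.

Discriminant check: Δ ∝ 4a³ + 27b² = 4·12³ + 27·3² = 4·1728 + 27·9 ≡ 5 (mod 13). Nonzero ⇒ E is nonsingular.
For each x ∈ F_13, compute rhs = x³ + 12·x + 3 mod 13, then count y ∈ F_13 with y² ≡ rhs.
  x = 0: rhs = 3, matching y values: 4, 9 (2 points).
  x = 1: rhs = 3, matching y values: 4, 9 (2 points).
  x = 2: rhs = 9, matching y values: 3, 10 (2 points).
  x = 3: rhs = 1, matching y values: 1, 12 (2 points).
  x = 4: rhs = 11, matching y values: none (0 points).
  x = 5: rhs = 6, matching y values: none (0 points).
  x = 6: rhs = 5, matching y values: none (0 points).
  x = 7: rhs = 1, matching y values: 1, 12 (2 points).
  x = 8: rhs = 0, matching y values: 0 (1 points).
  x = 9: rhs = 8, matching y values: none (0 points).
  x = 10: rhs = 5, matching y values: none (0 points).
  x = 11: rhs = 10, matching y values: 6, 7 (2 points).
  x = 12: rhs = 3, matching y values: 4, 9 (2 points).
Total affine count: 15.
Full point count |E(F_13)| = 15 + 1 = 16.
Hasse bound: |16 − (13+1)| = |2| = 2 ≤ 2√13 ≈ 7.2111 ✓.


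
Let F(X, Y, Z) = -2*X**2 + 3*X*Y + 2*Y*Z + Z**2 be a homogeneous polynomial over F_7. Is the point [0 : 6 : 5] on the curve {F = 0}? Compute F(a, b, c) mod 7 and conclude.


F(0,6,5) ≡ 1 (mod 7); P is NOT on the curve.

Evaluate F(0, 6, 5) term-by-term (mod 7).
  -2*X**2 ↦ -2·0·1·1 = 0
  3*X*Y ↦ 3·0·6·1 = 0
  2*Y*Z ↦ 2·1·6·5 = 60
  Z**2 ↦ 1·1·1·25 = 25
Sum: F(0, 6, 5) = (0) + (0) + (60) + (25) = 85.
Reducing mod 7: 85 ≡ 1 (mod 7).
Since F(a, b, c) ≡ 1 ≠ 0 (mod 7), P does NOT lie on the curve.


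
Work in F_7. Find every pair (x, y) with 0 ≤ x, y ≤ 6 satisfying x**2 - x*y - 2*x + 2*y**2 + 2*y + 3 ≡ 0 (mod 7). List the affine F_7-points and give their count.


Affine F_7-points: {(0, 1), (0, 5), (2, 3), (2, 4), (3, 1), (3, 3), (4, 4)}; count = 7.

For each of the 49 pairs (x, y) ∈ F_7², evaluate f(x, y) mod 7. Record the zeros.
  x = 0: [0↦3, 1↦0, 2↦1, 3↦6, 4↦1, 5↦0, 6↦3]  zeros at y ∈ {1, 5}
  x = 1: [0↦2, 1↦5, 2↦5, 3↦2, 4↦3, 5↦1, 6↦3]  zeros at y ∈ ∅
  x = 2: [0↦3, 1↦5, 2↦4, 3↦0, 4↦0, 5↦4, 6↦5]  zeros at y ∈ {3, 4}
  x = 3: [0↦6, 1↦0, 2↦5, 3↦0, 4↦6, 5↦2, 6↦2]  zeros at y ∈ {1, 3}
  x = 4: [0↦4, 1↦4, 2↦1, 3↦2, 4↦0, 5↦2, 6↦1]  zeros at y ∈ {4}
  x = 5: [0↦4, 1↦3, 2↦6, 3↦6, 4↦3, 5↦4, 6↦2]  zeros at y ∈ ∅
  x = 6: [0↦6, 1↦4, 2↦6, 3↦5, 4↦1, 5↦1, 6↦5]  zeros at y ∈ ∅
Collecting zeros: affine points = {(0, 1), (0, 5), (2, 3), (2, 4), (3, 1), (3, 3), (4, 4)}.
Total count |C(F_7)_aff| = 7.


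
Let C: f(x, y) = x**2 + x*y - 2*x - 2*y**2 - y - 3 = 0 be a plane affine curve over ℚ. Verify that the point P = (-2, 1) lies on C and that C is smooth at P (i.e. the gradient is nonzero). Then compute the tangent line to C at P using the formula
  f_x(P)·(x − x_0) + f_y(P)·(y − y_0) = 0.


Tangent line at P: -5*x - 7*y - 3 = 0.

Step 1: f(-2, 1) = 0, so P lies on C.
Step 2: partial derivatives
  f_x(x, y) = 2*x + y - 2, f_y(x, y) = x - 4*y - 1.
  f_x(P) = -5, f_y(P) = -7 (gradient nonzero, so P is smooth).
Step 3: tangent line at P: -5·(x − -2) + -7·(y − 1) = 0.
Expanding: -5*x - 7*y - 3 = 0.


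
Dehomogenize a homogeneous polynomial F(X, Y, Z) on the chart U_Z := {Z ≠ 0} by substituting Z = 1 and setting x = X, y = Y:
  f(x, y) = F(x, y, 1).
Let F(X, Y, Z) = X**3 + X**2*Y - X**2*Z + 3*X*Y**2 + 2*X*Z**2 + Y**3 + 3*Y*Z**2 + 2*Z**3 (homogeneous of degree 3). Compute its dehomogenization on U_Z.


f(x, y) = x**3 + x**2*y - x**2 + 3*x*y**2 + 2*x + y**3 + 3*y + 2

On U_Z we set Z = 1. Each monomial c·X^i·Y^j·Z^k in F becomes c·x^i·y^j·1^k = c·x^i·y^j.
Substituting Z = 1: F(X, Y, 1) = x**3 + x**2*y - x**2 + 3*x*y**2 + 2*x + y**3 + 3*y + 2.
Note: deg(f) ≤ deg(F) = 3; strict inequality happens when F is divisible by Z (lost terms).


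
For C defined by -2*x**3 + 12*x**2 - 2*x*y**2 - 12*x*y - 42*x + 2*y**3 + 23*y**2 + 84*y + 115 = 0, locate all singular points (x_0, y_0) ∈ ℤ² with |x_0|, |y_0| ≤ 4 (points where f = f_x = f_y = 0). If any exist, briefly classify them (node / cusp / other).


Singular points: {(2, -3)}; classification: cusp.

Compute partial derivatives:
  f_x = -6*x**2 + 24*x - 2*y**2 - 12*y - 42.
  f_y = -4*x*y - 12*x + 6*y**2 + 46*y + 84.
Scan x_0 ∈ {−4, ..., 4}. For each x_0, f_y(x_0, y) is a polynomial in y; find its integer roots y ∈ {−4, ..., 4}, then test f_x and f at those candidates.
  x = -4: f_y(-4, y) = 6*y**2 + 62*y + 132; vanishes at y ∈ {-3}. (-4, -3): f_x = -216 ≠ 0.
  x = -3: f_y(-3, y) = 6*y**2 + 58*y + 120; vanishes at y ∈ {-3}. (-3, -3): f_x = -150 ≠ 0.
  x = -2: f_y(-2, y) = 6*y**2 + 54*y + 108; vanishes at y ∈ {-3}. (-2, -3): f_x = -96 ≠ 0.
  x = -1: f_y(-1, y) = 6*y**2 + 50*y + 96; vanishes at y ∈ {-3}. (-1, -3): f_x = -54 ≠ 0.
  x = 0: f_y(0, y) = 6*y**2 + 46*y + 84; vanishes at y ∈ {-3}. (0, -3): f_x = -24 ≠ 0.
  x = 1: f_y(1, y) = 6*y**2 + 42*y + 72; vanishes at y ∈ {-4, -3}. (1, -4): f_x = -8 ≠ 0; (1, -3): f_x = -6 ≠ 0.
  x = 2: f_y(2, y) = 6*y**2 + 38*y + 60; vanishes at y ∈ {-3}. (2, -3): f_x = 0, f = 0 — SINGULAR.
  x = 3: f_y(3, y) = 6*y**2 + 34*y + 48; vanishes at y ∈ {-3}. (3, -3): f_x = -6 ≠ 0.
  x = 4: f_y(4, y) = 6*y**2 + 30*y + 36; vanishes at y ∈ {-3, -2}. (4, -3): f_x = -24 ≠ 0; (4, -2): f_x = -26 ≠ 0.
Only singular point on the grid: (2, -3).
Classify: substitute x = 2 + u, y = -3 + v and expand: f = -2*u**3 - 2*u*v**2 + 2*v**3 + v**2.
No constant or linear terms (consistent with a singular point). Quadratic part: v**2. Cubic part: -2*u**3 - 2*u*v**2 + 2*v**3.
The quadratic part v**2 is a perfect square, so there is a single (double) tangent line v = 0, i.e. y = -3. Restricting the cubic part to that line (v = 0) leaves -2*u**3 ≠ 0, so f is not divisible by v and the branch is v² ≈ 2*u**3 to lowest order — this is a cusp.
Classification: cusp.


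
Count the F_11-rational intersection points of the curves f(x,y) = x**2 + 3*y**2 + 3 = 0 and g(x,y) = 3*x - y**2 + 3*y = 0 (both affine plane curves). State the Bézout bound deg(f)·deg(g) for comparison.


Common zeros: {(2, 7), (6, 8)}; count = 2; Bézout bound = 4.

deg(f) = 2, deg(g) = 2, so Bézout bound = 4.
Scan x ∈ F_11. For each x, list the y ∈ F_11 with f(x, y) ≡ 0 and those with g(x, y) ≡ 0 (mod 11); the common zeros in that column are the intersection.
  x = 0: f ≡ 0 at y ∈ ∅; g ≡ 0 at y ∈ {0, 3}; common: ∅.
  x = 1: f ≡ 0 at y ∈ ∅; g ≡ 0 at y ∈ ∅; common: ∅.
  x = 2: f ≡ 0 at y ∈ {4, 7}; g ≡ 0 at y ∈ {7}; common: {7}.
  x = 3: f ≡ 0 at y ∈ ∅; g ≡ 0 at y ∈ {1, 2}; common: ∅.
  x = 4: f ≡ 0 at y ∈ {1, 10}; g ≡ 0 at y ∈ ∅; common: ∅.
  x = 5: f ≡ 0 at y ∈ {3, 8}; g ≡ 0 at y ∈ {4, 10}; common: ∅.
  x = 6: f ≡ 0 at y ∈ {3, 8}; g ≡ 0 at y ∈ {6, 8}; common: {8}.
  x = 7: f ≡ 0 at y ∈ {1, 10}; g ≡ 0 at y ∈ {5, 9}; common: ∅.
  x = 8: f ≡ 0 at y ∈ ∅; g ≡ 0 at y ∈ ∅; common: ∅.
  x = 9: f ≡ 0 at y ∈ {4, 7}; g ≡ 0 at y ∈ ∅; common: ∅.
  x = 10: f ≡ 0 at y ∈ ∅; g ≡ 0 at y ∈ ∅; common: ∅.
Collecting: common zeros = {(2, 7), (6, 8)}, so the count is 2.
Comparison with the Bézout bound: 2 ≤ 4 = deg(f)·deg(g), as expected for curves with no common component (the affine F_11-count falls short of the bound because intersections may lie at infinity, over extension fields, or carry multiplicity).


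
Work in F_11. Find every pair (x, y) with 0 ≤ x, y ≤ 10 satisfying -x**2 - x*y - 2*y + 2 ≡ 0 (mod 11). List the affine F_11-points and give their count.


Affine F_11-points: {(0, 1), (1, 4), (2, 5), (3, 3), (4, 5), (5, 3), (6, 4), (7, 7), (8, 7), (10, 1)}; count = 10.

For each of the 121 pairs (x, y) ∈ F_11², evaluate f(x, y) mod 11. Record the zeros.
  x = 0: [0↦2, 1↦0, 2↦9, 3↦7, 4↦5, 5↦3, 6↦1, 7↦10, 8↦8, 9↦6, 10↦4]  zeros at y ∈ {1}
  x = 1: [0↦1, 1↦9, 2↦6, 3↦3, 4↦0, 5↦8, 6↦5, 7↦2, 8↦10, 9↦7, 10↦4]  zeros at y ∈ {4}
  x = 2: [0↦9, 1↦5, 2↦1, 3↦8, 4↦4, 5↦0, 6↦7, 7↦3, 8↦10, 9↦6, 10↦2]  zeros at y ∈ {5}
  x = 3: [0↦4, 1↦10, 2↦5, 3↦0, 4↦6, 5↦1, 6↦7, 7↦2, 8↦8, 9↦3, 10↦9]  zeros at y ∈ {3}
  x = 4: [0↦8, 1↦2, 2↦7, 3↦1, 4↦6, 5↦0, 6↦5, 7↦10, 8↦4, 9↦9, 10↦3]  zeros at y ∈ {5}
  x = 5: [0↦10, 1↦3, 2↦7, 3↦0, 4↦4, 5↦8, 6↦1, 7↦5, 8↦9, 9↦2, 10↦6]  zeros at y ∈ {3}
  x = 6: [0↦10, 1↦2, 2↦5, 3↦8, 4↦0, 5↦3, 6↦6, 7↦9, 8↦1, 9↦4, 10↦7]  zeros at y ∈ {4}
  x = 7: [0↦8, 1↦10, 2↦1, 3↦3, 4↦5, 5↦7, 6↦9, 7↦0, 8↦2, 9↦4, 10↦6]  zeros at y ∈ {7}
  x = 8: [0↦4, 1↦5, 2↦6, 3↦7, 4↦8, 5↦9, 6↦10, 7↦0, 8↦1, 9↦2, 10↦3]  zeros at y ∈ {7}
  x = 9: [0↦9, 1↦9, 2↦9, 3↦9, 4↦9, 5↦9, 6↦9, 7↦9, 8↦9, 9↦9, 10↦9]  zeros at y ∈ ∅
  x = 10: [0↦1, 1↦0, 2↦10, 3↦9, 4↦8, 5↦7, 6↦6, 7↦5, 8↦4, 9↦3, 10↦2]  zeros at y ∈ {1}
Collecting zeros: affine points = {(0, 1), (1, 4), (2, 5), (3, 3), (4, 5), (5, 3), (6, 4), (7, 7), (8, 7), (10, 1)}.
Total count |C(F_11)_aff| = 10.


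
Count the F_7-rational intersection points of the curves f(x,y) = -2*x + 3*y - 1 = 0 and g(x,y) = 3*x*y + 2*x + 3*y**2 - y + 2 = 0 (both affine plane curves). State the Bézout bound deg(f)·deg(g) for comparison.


Common zeros: {(4, 3)}; count = 1; Bézout bound = 2.

deg(f) = 1, deg(g) = 2, so Bézout bound = 2.
Scan x ∈ F_7. For each x, list the y ∈ F_7 with f(x, y) ≡ 0 and those with g(x, y) ≡ 0 (mod 7); the common zeros in that column are the intersection.
  x = 0: f ≡ 0 at y ∈ {5}; g ≡ 0 at y ∈ ∅; common: ∅.
  x = 1: f ≡ 0 at y ∈ {1}; g ≡ 0 at y ∈ ∅; common: ∅.
  x = 2: f ≡ 0 at y ∈ {4}; g ≡ 0 at y ∈ {1, 2}; common: ∅.
  x = 3: f ≡ 0 at y ∈ {0}; g ≡ 0 at y ∈ ∅; common: ∅.
  x = 4: f ≡ 0 at y ∈ {3}; g ≡ 0 at y ∈ {3, 5}; common: {3}.
  x = 5: f ≡ 0 at y ∈ {6}; g ≡ 0 at y ∈ ∅; common: ∅.
  x = 6: f ≡ 0 at y ∈ {2}; g ≡ 0 at y ∈ {0, 6}; common: ∅.
Collecting: common zeros = {(4, 3)}, so the count is 1.
Comparison with the Bézout bound: 1 ≤ 2 = deg(f)·deg(g), as expected for curves with no common component (the affine F_7-count falls short of the bound because intersections may lie at infinity, over extension fields, or carry multiplicity).


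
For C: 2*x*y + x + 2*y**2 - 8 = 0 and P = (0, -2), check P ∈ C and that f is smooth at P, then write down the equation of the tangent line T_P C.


Tangent line at P: -3*x - 8*y - 16 = 0.

Step 1: f(0, -2) = 0, so P lies on C.
Step 2: partial derivatives
  f_x(x, y) = 2*y + 1, f_y(x, y) = 2*x + 4*y.
  f_x(P) = -3, f_y(P) = -8 (gradient nonzero, so P is smooth).
Step 3: tangent line at P: -3·(x − 0) + -8·(y − -2) = 0.
Expanding: -3*x - 8*y - 16 = 0.


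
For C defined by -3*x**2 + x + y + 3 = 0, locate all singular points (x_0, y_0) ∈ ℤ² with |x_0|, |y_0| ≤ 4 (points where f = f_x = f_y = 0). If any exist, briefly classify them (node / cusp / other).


No singular points in the scanned grid; C is smooth there.

Compute partial derivatives:
  f_x = 1 - 6*x.
  f_y = 1.
f_y = 1 is a nonzero constant, so f_y never vanishes: no point (x, y) can satisfy f = f_x = f_y = 0. In particular no (x, y) ∈ {−4, ..., 4}² is singular; the curve is smooth.


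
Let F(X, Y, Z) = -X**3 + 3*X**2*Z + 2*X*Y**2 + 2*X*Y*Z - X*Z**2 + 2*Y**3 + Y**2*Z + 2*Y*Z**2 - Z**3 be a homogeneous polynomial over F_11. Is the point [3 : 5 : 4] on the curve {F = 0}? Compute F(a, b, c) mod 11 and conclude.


F(3,5,4) ≡ 1 (mod 11); P is NOT on the curve.

Evaluate F(3, 5, 4) term-by-term (mod 11).
  -X**3 ↦ -1·27·1·1 = -27
  3*X**2*Z ↦ 3·9·1·4 = 108
  2*X*Y**2 ↦ 2·3·25·1 = 150
  2*X*Y*Z ↦ 2·3·5·4 = 120
  -X*Z**2 ↦ -1·3·1·16 = -48
  2*Y**3 ↦ 2·1·125·1 = 250
  Y**2*Z ↦ 1·1·25·4 = 100
  2*Y*Z**2 ↦ 2·1·5·16 = 160
  -Z**3 ↦ -1·1·1·64 = -64
Sum: F(3, 5, 4) = (-27) + (108) + (150) + (120) + (-48) + (250) + (100) + (160) + (-64) = 749.
Reducing mod 11: 749 ≡ 1 (mod 11).
Since F(a, b, c) ≡ 1 ≠ 0 (mod 11), P does NOT lie on the curve.


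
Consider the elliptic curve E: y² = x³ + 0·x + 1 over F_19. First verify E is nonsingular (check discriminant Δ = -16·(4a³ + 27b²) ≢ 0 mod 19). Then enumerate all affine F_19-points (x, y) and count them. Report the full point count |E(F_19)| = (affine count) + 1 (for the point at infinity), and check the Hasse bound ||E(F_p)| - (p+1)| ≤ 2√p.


Affine points = {(0, 1), (0, 18), (2, 3), (2, 16), (3, 3), (3, 16), (8, 0), (12, 0), (14, 3), (14, 16), (18, 0)}; affine count = 11; |E(F_19)| = 12.

Discriminant check: Δ ∝ 4a³ + 27b² = 4·0³ + 27·1² = 4·0 + 27·1 ≡ 8 (mod 19). Nonzero ⇒ E is nonsingular.
For each x ∈ F_19, compute rhs = x³ + 0·x + 1 mod 19, then count y ∈ F_19 with y² ≡ rhs.
  x = 0: rhs = 1, matching y values: 1, 18 (2 points).
  x = 1: rhs = 2, matching y values: none (0 points).
  x = 2: rhs = 9, matching y values: 3, 16 (2 points).
  x = 3: rhs = 9, matching y values: 3, 16 (2 points).
  x = 4: rhs = 8, matching y values: none (0 points).
  x = 5: rhs = 12, matching y values: none (0 points).
  x = 6: rhs = 8, matching y values: none (0 points).
  x = 7: rhs = 2, matching y values: none (0 points).
  x = 8: rhs = 0, matching y values: 0 (1 points).
  x = 9: rhs = 8, matching y values: none (0 points).
  x = 10: rhs = 13, matching y values: none (0 points).
  x = 11: rhs = 2, matching y values: none (0 points).
  x = 12: rhs = 0, matching y values: 0 (1 points).
  x = 13: rhs = 13, matching y values: none (0 points).
  x = 14: rhs = 9, matching y values: 3, 16 (2 points).
  x = 15: rhs = 13, matching y values: none (0 points).
  x = 16: rhs = 12, matching y values: none (0 points).
  x = 17: rhs = 12, matching y values: none (0 points).
  x = 18: rhs = 0, matching y values: 0 (1 points).
Total affine count: 11.
Full point count |E(F_19)| = 11 + 1 = 12.
Hasse bound: |12 − (19+1)| = |-8| = 8 ≤ 2√19 ≈ 8.7178 ✓.


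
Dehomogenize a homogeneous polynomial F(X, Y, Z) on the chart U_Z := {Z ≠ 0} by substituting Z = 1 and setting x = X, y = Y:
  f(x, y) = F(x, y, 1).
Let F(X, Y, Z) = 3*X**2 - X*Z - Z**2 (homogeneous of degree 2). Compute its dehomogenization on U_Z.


f(x, y) = 3*x**2 - x - 1

On U_Z we set Z = 1. Each monomial c·X^i·Y^j·Z^k in F becomes c·x^i·y^j·1^k = c·x^i·y^j.
Substituting Z = 1: F(X, Y, 1) = 3*x**2 - x - 1.
Note: deg(f) ≤ deg(F) = 2; strict inequality happens when F is divisible by Z (lost terms).


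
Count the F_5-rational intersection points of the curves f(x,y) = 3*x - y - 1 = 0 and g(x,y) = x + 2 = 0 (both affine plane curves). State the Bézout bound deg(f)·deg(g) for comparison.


Common zeros: {(3, 3)}; count = 1; Bézout bound = 1.

deg(f) = 1, deg(g) = 1, so Bézout bound = 1.
Scan x ∈ F_5. For each x, list the y ∈ F_5 with f(x, y) ≡ 0 and those with g(x, y) ≡ 0 (mod 5); the common zeros in that column are the intersection.
  x = 0: f ≡ 0 at y ∈ {4}; g ≡ 0 at y ∈ ∅; common: ∅.
  x = 1: f ≡ 0 at y ∈ {2}; g ≡ 0 at y ∈ ∅; common: ∅.
  x = 2: f ≡ 0 at y ∈ {0}; g ≡ 0 at y ∈ ∅; common: ∅.
  x = 3: f ≡ 0 at y ∈ {3}; g ≡ 0 at y ∈ {0, 1, 2, 3, 4}; common: {3}.
  x = 4: f ≡ 0 at y ∈ {1}; g ≡ 0 at y ∈ ∅; common: ∅.
Collecting: common zeros = {(3, 3)}, so the count is 1.
Comparison with the Bézout bound: 1 ≤ 1 = deg(f)·deg(g), as expected for curves with no common component (the bound is attained).


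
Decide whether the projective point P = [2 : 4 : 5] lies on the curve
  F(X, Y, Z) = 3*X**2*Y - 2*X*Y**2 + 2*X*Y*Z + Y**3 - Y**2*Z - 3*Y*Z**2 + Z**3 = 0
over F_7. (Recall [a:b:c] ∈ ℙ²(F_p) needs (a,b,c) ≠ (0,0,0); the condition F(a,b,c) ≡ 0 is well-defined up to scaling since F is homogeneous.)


F(2,4,5) ≡ 6 (mod 7); P is NOT on the curve.

Evaluate F(2, 4, 5) term-by-term (mod 7).
  3*X**2*Y ↦ 3·4·4·1 = 48
  -2*X*Y**2 ↦ -2·2·16·1 = -64
  2*X*Y*Z ↦ 2·2·4·5 = 80
  Y**3 ↦ 1·1·64·1 = 64
  -Y**2*Z ↦ -1·1·16·5 = -80
  -3*Y*Z**2 ↦ -3·1·4·25 = -300
  Z**3 ↦ 1·1·1·125 = 125
Sum: F(2, 4, 5) = (48) + (-64) + (80) + (64) + (-80) + (-300) + (125) = -127.
Reducing mod 7: -127 ≡ 6 (mod 7).
Since F(a, b, c) ≡ 6 ≠ 0 (mod 7), P does NOT lie on the curve.


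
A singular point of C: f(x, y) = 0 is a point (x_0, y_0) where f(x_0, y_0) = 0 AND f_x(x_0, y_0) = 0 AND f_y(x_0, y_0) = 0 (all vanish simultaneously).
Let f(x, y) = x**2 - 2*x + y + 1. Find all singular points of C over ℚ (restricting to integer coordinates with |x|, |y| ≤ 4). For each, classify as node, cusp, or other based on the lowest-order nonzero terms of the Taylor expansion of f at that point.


No singular points in the scanned grid; C is smooth there.

Compute partial derivatives:
  f_x = 2*x - 2.
  f_y = 1.
f_y = 1 is a nonzero constant, so f_y never vanishes: no point (x, y) can satisfy f = f_x = f_y = 0. In particular no (x, y) ∈ {−4, ..., 4}² is singular; the curve is smooth.


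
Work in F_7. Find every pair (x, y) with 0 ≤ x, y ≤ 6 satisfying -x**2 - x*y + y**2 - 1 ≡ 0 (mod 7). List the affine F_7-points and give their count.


Affine F_7-points: {(0, 1), (0, 6), (1, 2), (1, 6), (3, 5), (4, 2), (6, 1), (6, 5)}; count = 8.

For each of the 49 pairs (x, y) ∈ F_7², evaluate f(x, y) mod 7. Record the zeros.
  x = 0: [0↦6, 1↦0, 2↦3, 3↦1, 4↦1, 5↦3, 6↦0]  zeros at y ∈ {1, 6}
  x = 1: [0↦5, 1↦5, 2↦0, 3↦4, 4↦3, 5↦4, 6↦0]  zeros at y ∈ {2, 6}
  x = 2: [0↦2, 1↦1, 2↦2, 3↦5, 4↦3, 5↦3, 6↦5]  zeros at y ∈ ∅
  x = 3: [0↦4, 1↦2, 2↦2, 3↦4, 4↦1, 5↦0, 6↦1]  zeros at y ∈ {5}
  x = 4: [0↦4, 1↦1, 2↦0, 3↦1, 4↦4, 5↦2, 6↦2]  zeros at y ∈ {2}
  x = 5: [0↦2, 1↦5, 2↦3, 3↦3, 4↦5, 5↦2, 6↦1]  zeros at y ∈ ∅
  x = 6: [0↦5, 1↦0, 2↦4, 3↦3, 4↦4, 5↦0, 6↦5]  zeros at y ∈ {1, 5}
Collecting zeros: affine points = {(0, 1), (0, 6), (1, 2), (1, 6), (3, 5), (4, 2), (6, 1), (6, 5)}.
Total count |C(F_7)_aff| = 8.


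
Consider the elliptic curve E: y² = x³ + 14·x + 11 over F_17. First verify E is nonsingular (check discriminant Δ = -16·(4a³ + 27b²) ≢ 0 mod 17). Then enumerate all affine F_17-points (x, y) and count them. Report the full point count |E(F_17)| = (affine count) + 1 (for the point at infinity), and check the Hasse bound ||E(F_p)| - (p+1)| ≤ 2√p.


Affine points = {(1, 3), (1, 14), (2, 8), (2, 9), (5, 6), (5, 11), (9, 4), (9, 13), (11, 0), (15, 3), (15, 14), (16, 8), (16, 9)}; affine count = 13; |E(F_17)| = 14.

Discriminant check: Δ ∝ 4a³ + 27b² = 4·14³ + 27·11² = 4·2744 + 27·121 ≡ 14 (mod 17). Nonzero ⇒ E is nonsingular.
For each x ∈ F_17, compute rhs = x³ + 14·x + 11 mod 17, then count y ∈ F_17 with y² ≡ rhs.
  x = 0: rhs = 11, matching y values: none (0 points).
  x = 1: rhs = 9, matching y values: 3, 14 (2 points).
  x = 2: rhs = 13, matching y values: 8, 9 (2 points).
  x = 3: rhs = 12, matching y values: none (0 points).
  x = 4: rhs = 12, matching y values: none (0 points).
  x = 5: rhs = 2, matching y values: 6, 11 (2 points).
  x = 6: rhs = 5, matching y values: none (0 points).
  x = 7: rhs = 10, matching y values: none (0 points).
  x = 8: rhs = 6, matching y values: none (0 points).
  x = 9: rhs = 16, matching y values: 4, 13 (2 points).
  x = 10: rhs = 12, matching y values: none (0 points).
  x = 11: rhs = 0, matching y values: 0 (1 points).
  x = 12: rhs = 3, matching y values: none (0 points).
  x = 13: rhs = 10, matching y values: none (0 points).
  x = 14: rhs = 10, matching y values: none (0 points).
  x = 15: rhs = 9, matching y values: 3, 14 (2 points).
  x = 16: rhs = 13, matching y values: 8, 9 (2 points).
Total affine count: 13.
Full point count |E(F_17)| = 13 + 1 = 14.
Hasse bound: |14 − (17+1)| = |-4| = 4 ≤ 2√17 ≈ 8.2462 ✓.


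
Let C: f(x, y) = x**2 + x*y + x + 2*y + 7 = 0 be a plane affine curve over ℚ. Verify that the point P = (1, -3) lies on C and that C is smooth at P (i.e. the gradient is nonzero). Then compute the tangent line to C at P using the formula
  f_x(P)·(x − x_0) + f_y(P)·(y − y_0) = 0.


Tangent line at P: 3*y + 9 = 0.

Step 1: f(1, -3) = 0, so P lies on C.
Step 2: partial derivatives
  f_x(x, y) = 2*x + y + 1, f_y(x, y) = x + 2.
  f_x(P) = 0, f_y(P) = 3 (gradient nonzero, so P is smooth).
Step 3: tangent line at P: 0·(x − 1) + 3·(y − -3) = 0.
Expanding: 3*y + 9 = 0.


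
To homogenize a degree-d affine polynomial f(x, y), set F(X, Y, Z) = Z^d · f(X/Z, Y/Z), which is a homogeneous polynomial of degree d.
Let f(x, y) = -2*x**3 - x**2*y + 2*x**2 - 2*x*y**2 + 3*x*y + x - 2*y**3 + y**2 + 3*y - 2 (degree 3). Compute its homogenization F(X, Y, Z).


F(X, Y, Z) = -2*X**3 - X**2*Y + 2*X**2*Z - 2*X*Y**2 + 3*X*Y*Z + X*Z**2 - 2*Y**3 + Y**2*Z + 3*Y*Z**2 - 2*Z**3

deg(f) = 3.
Substitute x = X/Z, y = Y/Z into f, then multiply by Z^3.
  monomial -2·x^3·y^0 ↦ -2·X^3·Y^0·Z^0.
  monomial -1·x^2·y^1 ↦ -1·X^2·Y^1·Z^0.
  monomial 2·x^2·y^0 ↦ 2·X^2·Y^0·Z^1.
  monomial -2·x^1·y^2 ↦ -2·X^1·Y^2·Z^0.
  monomial 3·x^1·y^1 ↦ 3·X^1·Y^1·Z^1.
  monomial 1·x^1·y^0 ↦ 1·X^1·Y^0·Z^2.
  monomial -2·x^0·y^3 ↦ -2·X^0·Y^3·Z^0.
  monomial 1·x^0·y^2 ↦ 1·X^0·Y^2·Z^1.
  monomial 3·x^0·y^1 ↦ 3·X^0·Y^1·Z^2.
  monomial -2·x^0·y^0 ↦ -2·X^0·Y^0·Z^3.
Collecting: F(X, Y, Z) = -2*X**3 - X**2*Y + 2*X**2*Z - 2*X*Y**2 + 3*X*Y*Z + X*Z**2 - 2*Y**3 + Y**2*Z + 3*Y*Z**2 - 2*Z**3.


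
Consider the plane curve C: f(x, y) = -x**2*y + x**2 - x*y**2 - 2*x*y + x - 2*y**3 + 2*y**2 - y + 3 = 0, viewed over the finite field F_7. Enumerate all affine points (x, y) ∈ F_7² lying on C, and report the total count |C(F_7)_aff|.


Affine F_7-points: {(0, 2), (1, 1), (5, 4), (6, 4)}; count = 4.

For each of the 49 pairs (x, y) ∈ F_7², evaluate f(x, y) mod 7. Record the zeros.
  x = 0: [0↦3, 1↦2, 2↦0, 3↦6, 4↦1, 5↦1, 6↦1]  zeros at y ∈ {2}
  x = 1: [0↦5, 1↦0, 2↦6, 3↦4, 4↦3, 5↦5, 6↦5]  zeros at y ∈ {1}
  x = 2: [0↦2, 1↦5, 2↦3, 3↦5, 4↦6, 5↦1, 6↦6]  zeros at y ∈ ∅
  x = 3: [0↦1, 1↦3, 2↦5, 3↦2, 4↦3, 5↦3, 6↦4]  zeros at y ∈ ∅
  x = 4: [0↦2, 1↦1, 2↦5, 3↦2, 4↦1, 5↦4, 6↦6]  zeros at y ∈ ∅
  x = 5: [0↦5, 1↦6, 2↦3, 3↦5, 4↦0, 5↦4, 6↦5]  zeros at y ∈ {4}
  x = 6: [0↦3, 1↦4, 2↦6, 3↦4, 4↦0, 5↦3, 6↦1]  zeros at y ∈ {4}
Collecting zeros: affine points = {(0, 2), (1, 1), (5, 4), (6, 4)}.
Total count |C(F_7)_aff| = 4.


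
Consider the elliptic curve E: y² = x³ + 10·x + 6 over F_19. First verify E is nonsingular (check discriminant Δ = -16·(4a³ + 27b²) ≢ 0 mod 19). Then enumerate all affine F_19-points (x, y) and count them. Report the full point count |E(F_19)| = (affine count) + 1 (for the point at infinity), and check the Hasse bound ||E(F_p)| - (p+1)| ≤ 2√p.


Affine points = {(0, 5), (0, 14), (1, 6), (1, 13), (3, 5), (3, 14), (6, 4), (6, 15), (7, 1), (7, 18), (8, 3), (8, 16), (10, 2), (10, 17), (12, 7), (12, 12), (15, 4), (15, 15), (16, 5), (16, 14), (17, 4), (17, 15)}; affine count = 22; |E(F_19)| = 23.

Discriminant check: Δ ∝ 4a³ + 27b² = 4·10³ + 27·6² = 4·1000 + 27·36 ≡ 13 (mod 19). Nonzero ⇒ E is nonsingular.
For each x ∈ F_19, compute rhs = x³ + 10·x + 6 mod 19, then count y ∈ F_19 with y² ≡ rhs.
  x = 0: rhs = 6, matching y values: 5, 14 (2 points).
  x = 1: rhs = 17, matching y values: 6, 13 (2 points).
  x = 2: rhs = 15, matching y values: none (0 points).
  x = 3: rhs = 6, matching y values: 5, 14 (2 points).
  x = 4: rhs = 15, matching y values: none (0 points).
  x = 5: rhs = 10, matching y values: none (0 points).
  x = 6: rhs = 16, matching y values: 4, 15 (2 points).
  x = 7: rhs = 1, matching y values: 1, 18 (2 points).
  x = 8: rhs = 9, matching y values: 3, 16 (2 points).
  x = 9: rhs = 8, matching y values: none (0 points).
  x = 10: rhs = 4, matching y values: 2, 17 (2 points).
  x = 11: rhs = 3, matching y values: none (0 points).
  x = 12: rhs = 11, matching y values: 7, 12 (2 points).
  x = 13: rhs = 15, matching y values: none (0 points).
  x = 14: rhs = 2, matching y values: none (0 points).
  x = 15: rhs = 16, matching y values: 4, 15 (2 points).
  x = 16: rhs = 6, matching y values: 5, 14 (2 points).
  x = 17: rhs = 16, matching y values: 4, 15 (2 points).
  x = 18: rhs = 14, matching y values: none (0 points).
Total affine count: 22.
Full point count |E(F_19)| = 22 + 1 = 23.
Hasse bound: |23 − (19+1)| = |3| = 3 ≤ 2√19 ≈ 8.7178 ✓.


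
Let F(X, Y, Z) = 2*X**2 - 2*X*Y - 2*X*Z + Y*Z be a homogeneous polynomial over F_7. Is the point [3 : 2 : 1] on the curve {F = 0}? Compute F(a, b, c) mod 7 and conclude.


F(3,2,1) ≡ 2 (mod 7); P is NOT on the curve.

Evaluate F(3, 2, 1) term-by-term (mod 7).
  2*X**2 ↦ 2·9·1·1 = 18
  -2*X*Y ↦ -2·3·2·1 = -12
  -2*X*Z ↦ -2·3·1·1 = -6
  Y*Z ↦ 1·1·2·1 = 2
Sum: F(3, 2, 1) = (18) + (-12) + (-6) + (2) = 2.
Reducing mod 7: 2 ≡ 2 (mod 7).
Since F(a, b, c) ≡ 2 ≠ 0 (mod 7), P does NOT lie on the curve.


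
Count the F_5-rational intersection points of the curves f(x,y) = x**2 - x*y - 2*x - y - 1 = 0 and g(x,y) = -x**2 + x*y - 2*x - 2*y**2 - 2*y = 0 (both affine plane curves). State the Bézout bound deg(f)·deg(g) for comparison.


Common zeros: {(0, 4), (3, 3)}; count = 2; Bézout bound = 4.

deg(f) = 2, deg(g) = 2, so Bézout bound = 4.
Scan x ∈ F_5. For each x, list the y ∈ F_5 with f(x, y) ≡ 0 and those with g(x, y) ≡ 0 (mod 5); the common zeros in that column are the intersection.
  x = 0: f ≡ 0 at y ∈ {4}; g ≡ 0 at y ∈ {0, 4}; common: {4}.
  x = 1: f ≡ 0 at y ∈ {4}; g ≡ 0 at y ∈ ∅; common: ∅.
  x = 2: f ≡ 0 at y ∈ {3}; g ≡ 0 at y ∈ {1, 4}; common: ∅.
  x = 3: f ≡ 0 at y ∈ {3}; g ≡ 0 at y ∈ {0, 3}; common: {3}.
  x = 4: f ≡ 0 at y ∈ ∅; g ≡ 0 at y ∈ ∅; common: ∅.
Collecting: common zeros = {(0, 4), (3, 3)}, so the count is 2.
Comparison with the Bézout bound: 2 ≤ 4 = deg(f)·deg(g), as expected for curves with no common component (the affine F_5-count falls short of the bound because intersections may lie at infinity, over extension fields, or carry multiplicity).


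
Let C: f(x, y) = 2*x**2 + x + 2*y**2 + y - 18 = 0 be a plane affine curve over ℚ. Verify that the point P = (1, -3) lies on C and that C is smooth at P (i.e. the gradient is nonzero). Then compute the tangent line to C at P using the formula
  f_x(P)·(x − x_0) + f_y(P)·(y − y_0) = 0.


Tangent line at P: 5*x - 11*y - 38 = 0.

Step 1: f(1, -3) = 0, so P lies on C.
Step 2: partial derivatives
  f_x(x, y) = 4*x + 1, f_y(x, y) = 4*y + 1.
  f_x(P) = 5, f_y(P) = -11 (gradient nonzero, so P is smooth).
Step 3: tangent line at P: 5·(x − 1) + -11·(y − -3) = 0.
Expanding: 5*x - 11*y - 38 = 0.


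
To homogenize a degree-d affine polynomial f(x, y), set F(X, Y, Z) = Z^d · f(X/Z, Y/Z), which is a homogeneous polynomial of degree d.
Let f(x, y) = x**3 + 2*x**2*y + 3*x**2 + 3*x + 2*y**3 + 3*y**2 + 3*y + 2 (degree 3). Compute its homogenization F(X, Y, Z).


F(X, Y, Z) = X**3 + 2*X**2*Y + 3*X**2*Z + 3*X*Z**2 + 2*Y**3 + 3*Y**2*Z + 3*Y*Z**2 + 2*Z**3

deg(f) = 3.
Substitute x = X/Z, y = Y/Z into f, then multiply by Z^3.
  monomial 1·x^3·y^0 ↦ 1·X^3·Y^0·Z^0.
  monomial 2·x^2·y^1 ↦ 2·X^2·Y^1·Z^0.
  monomial 3·x^2·y^0 ↦ 3·X^2·Y^0·Z^1.
  monomial 3·x^1·y^0 ↦ 3·X^1·Y^0·Z^2.
  monomial 2·x^0·y^3 ↦ 2·X^0·Y^3·Z^0.
  monomial 3·x^0·y^2 ↦ 3·X^0·Y^2·Z^1.
  monomial 3·x^0·y^1 ↦ 3·X^0·Y^1·Z^2.
  monomial 2·x^0·y^0 ↦ 2·X^0·Y^0·Z^3.
Collecting: F(X, Y, Z) = X**3 + 2*X**2*Y + 3*X**2*Z + 3*X*Z**2 + 2*Y**3 + 3*Y**2*Z + 3*Y*Z**2 + 2*Z**3.


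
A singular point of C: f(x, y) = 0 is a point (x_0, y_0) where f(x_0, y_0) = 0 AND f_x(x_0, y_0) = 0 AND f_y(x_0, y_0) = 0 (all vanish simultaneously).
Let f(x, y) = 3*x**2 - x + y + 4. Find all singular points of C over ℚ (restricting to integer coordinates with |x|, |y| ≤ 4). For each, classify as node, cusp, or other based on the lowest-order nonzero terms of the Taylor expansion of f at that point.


No singular points in the scanned grid; C is smooth there.

Compute partial derivatives:
  f_x = 6*x - 1.
  f_y = 1.
f_y = 1 is a nonzero constant, so f_y never vanishes: no point (x, y) can satisfy f = f_x = f_y = 0. In particular no (x, y) ∈ {−4, ..., 4}² is singular; the curve is smooth.


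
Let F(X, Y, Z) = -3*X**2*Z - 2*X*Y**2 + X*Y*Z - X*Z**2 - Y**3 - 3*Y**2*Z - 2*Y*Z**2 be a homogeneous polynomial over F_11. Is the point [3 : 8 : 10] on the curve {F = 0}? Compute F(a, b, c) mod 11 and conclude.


F(3,8,10) ≡ 6 (mod 11); P is NOT on the curve.

Evaluate F(3, 8, 10) term-by-term (mod 11).
  -3*X**2*Z ↦ -3·9·1·10 = -270
  -2*X*Y**2 ↦ -2·3·64·1 = -384
  X*Y*Z ↦ 1·3·8·10 = 240
  -X*Z**2 ↦ -1·3·1·100 = -300
  -Y**3 ↦ -1·1·512·1 = -512
  -3*Y**2*Z ↦ -3·1·64·10 = -1920
  -2*Y*Z**2 ↦ -2·1·8·100 = -1600
Sum: F(3, 8, 10) = (-270) + (-384) + (240) + (-300) + (-512) + (-1920) + (-1600) = -4746.
Reducing mod 11: -4746 ≡ 6 (mod 11).
Since F(a, b, c) ≡ 6 ≠ 0 (mod 11), P does NOT lie on the curve.


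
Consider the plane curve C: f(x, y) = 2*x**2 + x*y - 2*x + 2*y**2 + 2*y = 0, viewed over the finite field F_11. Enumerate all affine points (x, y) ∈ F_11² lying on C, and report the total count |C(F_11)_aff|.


Affine F_11-points: {(0, 0), (0, 10), (1, 0), (1, 4), (4, 2), (4, 6), (5, 6), (5, 7), (7, 2), (7, 10), (9, 4), (9, 7)}; count = 12.

For each of the 121 pairs (x, y) ∈ F_11², evaluate f(x, y) mod 11. Record the zeros.
  x = 0: [0↦0, 1↦4, 2↦1, 3↦2, 4↦7, 5↦5, 6↦7, 7↦2, 8↦1, 9↦4, 10↦0]  zeros at y ∈ {0, 10}
  x = 1: [0↦0, 1↦5, 2↦3, 3↦5, 4↦0, 5↦10, 6↦2, 7↦9, 8↦9, 9↦2, 10↦10]  zeros at y ∈ {0, 4}
  x = 2: [0↦4, 1↦10, 2↦9, 3↦1, 4↦8, 5↦8, 6↦1, 7↦9, 8↦10, 9↦4, 10↦2]  zeros at y ∈ ∅
  x = 3: [0↦1, 1↦8, 2↦8, 3↦1, 4↦9, 5↦10, 6↦4, 7↦2, 8↦4, 9↦10, 10↦9]  zeros at y ∈ ∅
  x = 4: [0↦2, 1↦10, 2↦0, 3↦5, 4↦3, 5↦5, 6↦0, 7↦10, 8↦2, 9↦9, 10↦9]  zeros at y ∈ {2, 6}
  x = 5: [0↦7, 1↦5, 2↦7, 3↦2, 4↦1, 5↦4, 6↦0, 7↦0, 8↦4, 9↦1, 10↦2]  zeros at y ∈ {6, 7}
  x = 6: [0↦5, 1↦4, 2↦7, 3↦3, 4↦3, 5↦7, 6↦4, 7↦5, 8↦10, 9↦8, 10↦10]  zeros at y ∈ ∅
  x = 7: [0↦7, 1↦7, 2↦0, 3↦8, 4↦9, 5↦3, 6↦1, 7↦3, 8↦9, 9↦8, 10↦0]  zeros at y ∈ {2, 10}
  x = 8: [0↦2, 1↦3, 2↦8, 3↦6, 4↦8, 5↦3, 6↦2, 7↦5, 8↦1, 9↦1, 10↦5]  zeros at y ∈ ∅
  x = 9: [0↦1, 1↦3, 2↦9, 3↦8, 4↦0, 5↦7, 6↦7, 7↦0, 8↦8, 9↦9, 10↦3]  zeros at y ∈ {4, 7}
  x = 10: [0↦4, 1↦7, 2↦3, 3↦3, 4↦7, 5↦4, 6↦5, 7↦10, 8↦8, 9↦10, 10↦5]  zeros at y ∈ ∅
Collecting zeros: affine points = {(0, 0), (0, 10), (1, 0), (1, 4), (4, 2), (4, 6), (5, 6), (5, 7), (7, 2), (7, 10), (9, 4), (9, 7)}.
Total count |C(F_11)_aff| = 12.


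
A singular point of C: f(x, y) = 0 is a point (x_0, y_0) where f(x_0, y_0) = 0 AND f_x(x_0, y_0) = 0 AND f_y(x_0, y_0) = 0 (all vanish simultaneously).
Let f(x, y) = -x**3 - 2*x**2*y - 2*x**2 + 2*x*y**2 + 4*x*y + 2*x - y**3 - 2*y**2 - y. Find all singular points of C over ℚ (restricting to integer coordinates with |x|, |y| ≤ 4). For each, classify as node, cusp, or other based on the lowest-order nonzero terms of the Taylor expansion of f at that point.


Singular points: {(0, -1)}; classification: cusp.

Compute partial derivatives:
  f_x = -3*x**2 - 4*x*y - 4*x + 2*y**2 + 4*y + 2.
  f_y = -2*x**2 + 4*x*y + 4*x - 3*y**2 - 4*y - 1.
Scan x_0 ∈ {−4, ..., 4}. For each x_0, f_y(x_0, y) is a polynomial in y; find its integer roots y ∈ {−4, ..., 4}, then test f_x and f at those candidates.
  x = -4: f_y(-4, y) = -3*y**2 - 20*y - 49; no integer root y with |y| ≤ 4.
  x = -3: f_y(-3, y) = -3*y**2 - 16*y - 31; no integer root y with |y| ≤ 4.
  x = -2: f_y(-2, y) = -3*y**2 - 12*y - 17; no integer root y with |y| ≤ 4.
  x = -1: f_y(-1, y) = -3*y**2 - 8*y - 7; no integer root y with |y| ≤ 4.
  x = 0: f_y(0, y) = -3*y**2 - 4*y - 1; vanishes at y ∈ {-1}. (0, -1): f_x = 0, f = 0 — SINGULAR.
  x = 1: f_y(1, y) = 1 - 3*y**2; no integer root y with |y| ≤ 4.
  x = 2: f_y(2, y) = -3*y**2 + 4*y - 1; vanishes at y ∈ {1}. (2, 1): f_x = -20 ≠ 0.
  x = 3: f_y(3, y) = -3*y**2 + 8*y - 7; no integer root y with |y| ≤ 4.
  x = 4: f_y(4, y) = -3*y**2 + 12*y - 17; no integer root y with |y| ≤ 4.
Only singular point on the grid: (0, -1).
Classify: substitute x = 0 + u, y = -1 + v and expand: f = -u**3 - 2*u**2*v + 2*u*v**2 - v**3 + v**2.
No constant or linear terms (consistent with a singular point). Quadratic part: v**2. Cubic part: -u**3 - 2*u**2*v + 2*u*v**2 - v**3.
The quadratic part v**2 is a perfect square, so there is a single (double) tangent line v = 0, i.e. y = -1. Restricting the cubic part to that line (v = 0) leaves -u**3 ≠ 0, so f is not divisible by v and the branch is v² ≈ u**3 to lowest order — this is a cusp.
Classification: cusp.


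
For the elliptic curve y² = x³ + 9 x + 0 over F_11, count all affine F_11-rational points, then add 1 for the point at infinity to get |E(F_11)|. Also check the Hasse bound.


Affine points = {(0, 0), (2, 2), (2, 9), (4, 1), (4, 10), (5, 4), (5, 7), (8, 1), (8, 10), (10, 1), (10, 10)}; affine count = 11; |E(F_11)| = 12.

Discriminant check: Δ ∝ 4a³ + 27b² = 4·9³ + 27·0² = 4·729 + 27·0 ≡ 1 (mod 11). Nonzero ⇒ E is nonsingular.
For each x ∈ F_11, compute rhs = x³ + 9·x + 0 mod 11, then count y ∈ F_11 with y² ≡ rhs.
  x = 0: rhs = 0, matching y values: 0 (1 points).
  x = 1: rhs = 10, matching y values: none (0 points).
  x = 2: rhs = 4, matching y values: 2, 9 (2 points).
  x = 3: rhs = 10, matching y values: none (0 points).
  x = 4: rhs = 1, matching y values: 1, 10 (2 points).
  x = 5: rhs = 5, matching y values: 4, 7 (2 points).
  x = 6: rhs = 6, matching y values: none (0 points).
  x = 7: rhs = 10, matching y values: none (0 points).
  x = 8: rhs = 1, matching y values: 1, 10 (2 points).
  x = 9: rhs = 7, matching y values: none (0 points).
  x = 10: rhs = 1, matching y values: 1, 10 (2 points).
Total affine count: 11.
Full point count |E(F_11)| = 11 + 1 = 12.
Hasse bound: |12 − (11+1)| = |0| = 0 ≤ 2√11 ≈ 6.6332 ✓.


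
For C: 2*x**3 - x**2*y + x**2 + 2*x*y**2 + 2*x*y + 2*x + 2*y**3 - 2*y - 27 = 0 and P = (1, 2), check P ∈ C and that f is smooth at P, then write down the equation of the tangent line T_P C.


Tangent line at P: 18*x + 31*y - 80 = 0.

Step 1: f(1, 2) = 0, so P lies on C.
Step 2: partial derivatives
  f_x(x, y) = 6*x**2 - 2*x*y + 2*x + 2*y**2 + 2*y + 2, f_y(x, y) = -x**2 + 4*x*y + 2*x + 6*y**2 - 2.
  f_x(P) = 18, f_y(P) = 31 (gradient nonzero, so P is smooth).
Step 3: tangent line at P: 18·(x − 1) + 31·(y − 2) = 0.
Expanding: 18*x + 31*y - 80 = 0.


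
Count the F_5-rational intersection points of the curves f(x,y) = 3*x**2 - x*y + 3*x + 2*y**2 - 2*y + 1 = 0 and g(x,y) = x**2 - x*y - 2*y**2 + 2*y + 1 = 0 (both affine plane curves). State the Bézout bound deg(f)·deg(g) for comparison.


Common zeros: {(3, 2)}; count = 1; Bézout bound = 4.

deg(f) = 2, deg(g) = 2, so Bézout bound = 4.
Scan x ∈ F_5. For each x, list the y ∈ F_5 with f(x, y) ≡ 0 and those with g(x, y) ≡ 0 (mod 5); the common zeros in that column are the intersection.
  x = 0: f ≡ 0 at y ∈ {2, 4}; g ≡ 0 at y ∈ ∅; common: ∅.
  x = 1: f ≡ 0 at y ∈ ∅; g ≡ 0 at y ∈ ∅; common: ∅.
  x = 2: f ≡ 0 at y ∈ {3, 4}; g ≡ 0 at y ∈ {0}; common: ∅.
  x = 3: f ≡ 0 at y ∈ {2, 3}; g ≡ 0 at y ∈ {0, 2}; common: {2}.
  x = 4: f ≡ 0 at y ∈ ∅; g ≡ 0 at y ∈ {2}; common: ∅.
Collecting: common zeros = {(3, 2)}, so the count is 1.
Comparison with the Bézout bound: 1 ≤ 4 = deg(f)·deg(g), as expected for curves with no common component (the affine F_5-count falls short of the bound because intersections may lie at infinity, over extension fields, or carry multiplicity).


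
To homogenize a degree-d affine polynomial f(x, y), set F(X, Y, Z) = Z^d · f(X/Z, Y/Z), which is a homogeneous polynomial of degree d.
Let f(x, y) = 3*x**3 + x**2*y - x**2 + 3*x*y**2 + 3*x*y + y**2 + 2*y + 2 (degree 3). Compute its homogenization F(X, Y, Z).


F(X, Y, Z) = 3*X**3 + X**2*Y - X**2*Z + 3*X*Y**2 + 3*X*Y*Z + Y**2*Z + 2*Y*Z**2 + 2*Z**3

deg(f) = 3.
Substitute x = X/Z, y = Y/Z into f, then multiply by Z^3.
  monomial 3·x^3·y^0 ↦ 3·X^3·Y^0·Z^0.
  monomial 1·x^2·y^1 ↦ 1·X^2·Y^1·Z^0.
  monomial -1·x^2·y^0 ↦ -1·X^2·Y^0·Z^1.
  monomial 3·x^1·y^2 ↦ 3·X^1·Y^2·Z^0.
  monomial 3·x^1·y^1 ↦ 3·X^1·Y^1·Z^1.
  monomial 1·x^0·y^2 ↦ 1·X^0·Y^2·Z^1.
  monomial 2·x^0·y^1 ↦ 2·X^0·Y^1·Z^2.
  monomial 2·x^0·y^0 ↦ 2·X^0·Y^0·Z^3.
Collecting: F(X, Y, Z) = 3*X**3 + X**2*Y - X**2*Z + 3*X*Y**2 + 3*X*Y*Z + Y**2*Z + 2*Y*Z**2 + 2*Z**3.


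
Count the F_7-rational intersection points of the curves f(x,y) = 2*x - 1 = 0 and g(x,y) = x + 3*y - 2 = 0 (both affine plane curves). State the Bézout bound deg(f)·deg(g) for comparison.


Common zeros: {(4, 4)}; count = 1; Bézout bound = 1.

deg(f) = 1, deg(g) = 1, so Bézout bound = 1.
Scan x ∈ F_7. For each x, list the y ∈ F_7 with f(x, y) ≡ 0 and those with g(x, y) ≡ 0 (mod 7); the common zeros in that column are the intersection.
  x = 0: f ≡ 0 at y ∈ ∅; g ≡ 0 at y ∈ {3}; common: ∅.
  x = 1: f ≡ 0 at y ∈ ∅; g ≡ 0 at y ∈ {5}; common: ∅.
  x = 2: f ≡ 0 at y ∈ ∅; g ≡ 0 at y ∈ {0}; common: ∅.
  x = 3: f ≡ 0 at y ∈ ∅; g ≡ 0 at y ∈ {2}; common: ∅.
  x = 4: f ≡ 0 at y ∈ {0, 1, 2, 3, 4, 5, 6}; g ≡ 0 at y ∈ {4}; common: {4}.
  x = 5: f ≡ 0 at y ∈ ∅; g ≡ 0 at y ∈ {6}; common: ∅.
  x = 6: f ≡ 0 at y ∈ ∅; g ≡ 0 at y ∈ {1}; common: ∅.
Collecting: common zeros = {(4, 4)}, so the count is 1.
Comparison with the Bézout bound: 1 ≤ 1 = deg(f)·deg(g), as expected for curves with no common component (the bound is attained).
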